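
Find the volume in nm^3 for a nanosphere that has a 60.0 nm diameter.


Radius r = 60.0/2 = 30 nm
Volume V = (4/3) * pi * r^3
V = (4/3) * pi * (30)^3
V = 113097.34 nm^3

113097.34


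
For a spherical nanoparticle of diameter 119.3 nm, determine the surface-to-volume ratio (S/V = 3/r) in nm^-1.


Radius r = 119.3/2 = 59.65 nm
S/V = 3 / r = 3 / 59.65
S/V = 0.0503 nm^-1

0.0503


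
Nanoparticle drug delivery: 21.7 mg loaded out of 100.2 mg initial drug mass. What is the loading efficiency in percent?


Drug loading efficiency = (drug loaded / drug initial) * 100
DLE = 21.7 / 100.2 * 100
DLE = 0.2166 * 100
DLE = 21.66%

21.66


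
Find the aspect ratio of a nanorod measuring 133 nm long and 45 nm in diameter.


Aspect ratio AR = length / diameter
AR = 133 / 45
AR = 2.96

2.96


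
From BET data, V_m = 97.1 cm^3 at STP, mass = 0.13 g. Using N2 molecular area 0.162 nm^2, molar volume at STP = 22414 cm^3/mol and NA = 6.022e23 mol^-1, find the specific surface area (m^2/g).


Number of moles in monolayer = V_m / 22414 = 97.1 / 22414 = 0.00433211
Number of molecules = moles * NA = 0.00433211 * 6.022e23
SA = molecules * sigma / mass
SA = (97.1 / 22414) * 6.022e23 * 0.162e-18 / 0.13
SA = 3251.0 m^2/g

3251.0


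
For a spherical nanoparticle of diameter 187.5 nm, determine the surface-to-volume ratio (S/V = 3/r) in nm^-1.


Radius r = 187.5/2 = 93.75 nm
S/V = 3 / r = 3 / 93.75
S/V = 0.032 nm^-1

0.032


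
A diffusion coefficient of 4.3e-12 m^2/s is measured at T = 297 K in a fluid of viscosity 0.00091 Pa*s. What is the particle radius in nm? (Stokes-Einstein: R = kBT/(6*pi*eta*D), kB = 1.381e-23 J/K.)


Stokes-Einstein: R = kB*T / (6*pi*eta*D)
R = 1.381e-23 * 297 / (6 * pi * 0.00091 * 4.3e-12)
R = 5.56082e-08 m = 55.61 nm

55.61


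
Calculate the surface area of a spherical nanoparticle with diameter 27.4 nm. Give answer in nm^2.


Radius r = 27.4/2 = 13.7 nm
Surface area SA = 4 * pi * r^2
SA = 4 * pi * (13.7)^2
SA = 2358.58 nm^2

2358.58


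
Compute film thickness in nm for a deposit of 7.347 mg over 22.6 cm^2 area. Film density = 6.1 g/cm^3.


Convert: m = 7.347 mg = 7.3470e-06 kg, A = 22.6 cm^2 = 2.2600e-03 m^2, rho = 6.1 g/cm^3 = 6100 kg/m^3
t = m / (A * rho)
t = 7.3470e-06 / (2.2600e-03 * 6100)
t = 5.3293e-07 m = 532.9 nm

532.9


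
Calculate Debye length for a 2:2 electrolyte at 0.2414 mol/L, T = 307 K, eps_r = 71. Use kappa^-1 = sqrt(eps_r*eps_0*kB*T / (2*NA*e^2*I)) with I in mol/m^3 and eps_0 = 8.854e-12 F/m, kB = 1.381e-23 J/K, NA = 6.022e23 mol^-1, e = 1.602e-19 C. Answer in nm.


Ionic strength I = 0.2414 * 2^2 * 1000 = 965.6 mol/m^3
kappa^-1 = sqrt(71 * 8.854e-12 * 1.381e-23 * 307 / (2 * 6.022e23 * (1.602e-19)^2 * 965.6))
kappa^-1 = 0.299 nm

0.299


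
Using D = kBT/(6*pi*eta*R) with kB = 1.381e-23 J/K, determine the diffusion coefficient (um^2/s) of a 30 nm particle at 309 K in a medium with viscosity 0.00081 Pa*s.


Radius R = 30/2 = 15 nm = 1.5e-08 m
D = kB*T / (6*pi*eta*R)
D = 1.381e-23 * 309 / (6 * pi * 0.00081 * 1.5e-08)
D = 1.86327e-11 m^2/s = 18.633 um^2/s

18.633


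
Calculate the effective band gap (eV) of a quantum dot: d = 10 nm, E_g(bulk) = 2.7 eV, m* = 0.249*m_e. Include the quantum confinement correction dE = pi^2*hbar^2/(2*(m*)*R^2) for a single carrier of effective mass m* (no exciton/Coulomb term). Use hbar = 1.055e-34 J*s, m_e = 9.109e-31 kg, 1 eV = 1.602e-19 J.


Radius R = 10/2 nm = 5e-09 m
Confinement energy dE = pi^2 * hbar^2 / (2 * m_eff * m_e * R^2)
dE = pi^2 * (1.055e-34)^2 / (2 * 0.249 * 9.109e-31 * (5e-09)^2) J, divided by 1.602e-19 J/eV
dE = 0.0605 eV
Total band gap = E_g(bulk) + dE = 2.7 + 0.0605 = 2.7605 eV

2.7605


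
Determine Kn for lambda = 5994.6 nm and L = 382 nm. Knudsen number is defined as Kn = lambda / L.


Knudsen number Kn = lambda / L
Kn = 5994.6 / 382
Kn = 15.6927

15.6927


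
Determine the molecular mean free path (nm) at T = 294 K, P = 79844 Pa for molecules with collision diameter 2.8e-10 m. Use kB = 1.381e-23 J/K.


Mean free path: lambda = kB*T / (sqrt(2) * pi * d^2 * P)
lambda = 1.381e-23 * 294 / (sqrt(2) * pi * (2.8e-10)^2 * 79844)
lambda = 1.45988e-07 m
lambda = 145.99 nm

145.99


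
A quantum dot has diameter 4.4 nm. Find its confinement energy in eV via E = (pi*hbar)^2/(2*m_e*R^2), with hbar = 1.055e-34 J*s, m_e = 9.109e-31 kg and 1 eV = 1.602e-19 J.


Radius R = 4.4/2 = 2.2 nm = 2.2e-09 m
E = (pi * 1.055e-34)^2 / (2 * 9.109e-31 * (2.2e-09)^2)
E(J) = 1.24583e-20
E = E(J) / 1.602e-19 = 0.0778 eV

0.0778


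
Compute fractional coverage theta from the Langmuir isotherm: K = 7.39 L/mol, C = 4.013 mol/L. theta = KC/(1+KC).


Langmuir isotherm: theta = K*C / (1 + K*C)
K*C = 7.39 * 4.013 = 29.65607
theta = 29.65607 / (1 + 29.65607) = 29.65607 / 30.65607
theta = 0.9674

0.9674


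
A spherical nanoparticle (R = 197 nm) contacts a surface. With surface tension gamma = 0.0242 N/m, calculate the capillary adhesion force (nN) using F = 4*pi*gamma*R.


Convert radius: R = 197 nm = 1.97e-07 m
F = 4 * pi * gamma * R
F = 4 * pi * 0.0242 * 1.97e-07
F = 5.99089e-08 N = 59.9089 nN

59.9089


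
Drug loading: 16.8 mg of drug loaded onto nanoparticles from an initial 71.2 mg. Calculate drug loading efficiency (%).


Drug loading efficiency = (drug loaded / drug initial) * 100
DLE = 16.8 / 71.2 * 100
DLE = 0.236 * 100
DLE = 23.6%

23.6


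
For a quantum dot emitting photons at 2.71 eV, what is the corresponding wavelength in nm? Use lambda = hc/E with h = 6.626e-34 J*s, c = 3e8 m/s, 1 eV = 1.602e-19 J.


Convert energy: E = 2.71 eV = 2.71 * 1.602e-19 = 4.34142e-19 J
lambda = h*c / E = 6.626e-34 * 3e8 / 4.34142e-19
lambda = 4.57869e-07 m = 457.9 nm

457.9


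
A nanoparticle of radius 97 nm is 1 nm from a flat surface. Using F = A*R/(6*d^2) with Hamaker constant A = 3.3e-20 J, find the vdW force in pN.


Convert to SI: R = 97 nm = 9.7e-08 m, d = 1 nm = 1e-09 m
F = A * R / (6 * d^2)
F = 3.3e-20 * 9.7e-08 / (6 * (1e-09)^2)
F = 5.335e-10 N = 533.5 pN

533.5


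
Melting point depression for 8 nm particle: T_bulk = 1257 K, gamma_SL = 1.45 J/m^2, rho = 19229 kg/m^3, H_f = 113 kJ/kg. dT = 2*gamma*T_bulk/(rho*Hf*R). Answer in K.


Radius R = 8/2 = 4 nm = 4e-09 m
Convert H_f = 113 kJ/kg = 113000 J/kg
dT = 2 * gamma_SL * T_bulk / (rho * H_f * R)
dT = 2 * 1.45 * 1257 / (19229 * 113000 * 4e-09)
dT = 419.4 K

419.4


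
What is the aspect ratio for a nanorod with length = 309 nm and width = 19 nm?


Aspect ratio AR = length / diameter
AR = 309 / 19
AR = 16.26

16.26


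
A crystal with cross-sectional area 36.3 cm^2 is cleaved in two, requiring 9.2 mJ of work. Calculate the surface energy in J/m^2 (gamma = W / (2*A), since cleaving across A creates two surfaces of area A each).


Convert: A = 36.3 cm^2 = 0.00363 m^2, W = 9.2 mJ = 0.0092 J
Cleaving exposes two faces of area A, so total new surface = 2*A and gamma = W / (2*A)
gamma = 0.0092 / (2 * 0.00363)
gamma = 1.267 J/m^2

1.267


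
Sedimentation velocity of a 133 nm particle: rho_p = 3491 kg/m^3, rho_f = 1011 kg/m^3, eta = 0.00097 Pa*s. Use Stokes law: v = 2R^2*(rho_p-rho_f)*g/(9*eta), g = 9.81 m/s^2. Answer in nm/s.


Radius R = 133/2 nm = 6.65e-08 m
Density difference = 3491 - 1011 = 2480 kg/m^3
v = 2 * R^2 * (rho_p - rho_f) * g / (9 * eta)
v = 2 * (6.65e-08)^2 * 2480 * 9.81 / (9 * 0.00097)
v = 2.46479e-08 m/s = 24.6479 nm/s

24.6479


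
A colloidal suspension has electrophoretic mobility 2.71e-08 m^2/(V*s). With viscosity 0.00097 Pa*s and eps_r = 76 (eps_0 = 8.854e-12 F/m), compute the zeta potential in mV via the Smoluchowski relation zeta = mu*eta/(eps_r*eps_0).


Smoluchowski equation: zeta = mu * eta / (eps_r * eps_0)
zeta = 2.71e-08 * 0.00097 / (76 * 8.854e-12)
zeta = 0.039065 V = 39.07 mV

39.07


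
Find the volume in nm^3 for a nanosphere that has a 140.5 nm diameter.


Radius r = 140.5/2 = 70.25 nm
Volume V = (4/3) * pi * r^3
V = (4/3) * pi * (70.25)^3
V = 1452203.89 nm^3

1452203.89


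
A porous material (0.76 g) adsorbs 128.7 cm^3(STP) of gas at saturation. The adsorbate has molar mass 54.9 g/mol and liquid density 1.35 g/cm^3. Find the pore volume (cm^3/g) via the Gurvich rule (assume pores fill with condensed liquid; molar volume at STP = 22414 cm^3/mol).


Moles adsorbed n = V_ads / 22414 = 128.7 / 22414 = 5.741947e-03 mol
Liquid volume V_liq = n * M / rho_liq = 5.741947e-03 * 54.9 / 1.35 = 0.23351 cm^3
Specific pore volume V_pore = V_liq / m_sample = 0.23351 / 0.76
V_pore = 0.3072 cm^3/g

0.3072


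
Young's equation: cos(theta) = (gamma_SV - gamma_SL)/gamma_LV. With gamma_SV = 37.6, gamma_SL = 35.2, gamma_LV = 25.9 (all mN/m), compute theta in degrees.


cos(theta) = (gamma_SV - gamma_SL) / gamma_LV
cos(theta) = (37.6 - 35.2) / 25.9
cos(theta) = 0.092664
theta = arccos(0.092664) = 84.68 degrees

84.68


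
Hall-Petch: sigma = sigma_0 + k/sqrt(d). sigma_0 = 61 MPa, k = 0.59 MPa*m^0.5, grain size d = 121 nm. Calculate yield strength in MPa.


d = 121 nm = 1.21e-07 m
sqrt(d) = 0.0003478505
Hall-Petch contribution = k / sqrt(d) = 0.59 / 0.0003478505 = 1696.1 MPa
sigma = sigma_0 + k/sqrt(d) = 61 + 1696.1 = 1757.1 MPa

1757.1


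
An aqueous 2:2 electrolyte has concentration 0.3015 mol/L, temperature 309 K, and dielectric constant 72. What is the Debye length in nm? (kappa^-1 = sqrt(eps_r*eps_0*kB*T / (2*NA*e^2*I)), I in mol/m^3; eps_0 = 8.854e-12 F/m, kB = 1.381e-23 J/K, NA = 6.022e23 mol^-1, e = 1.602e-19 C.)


Ionic strength I = 0.3015 * 2^2 * 1000 = 1206 mol/m^3
kappa^-1 = sqrt(72 * 8.854e-12 * 1.381e-23 * 309 / (2 * 6.022e23 * (1.602e-19)^2 * 1206))
kappa^-1 = 0.27 nm

0.27


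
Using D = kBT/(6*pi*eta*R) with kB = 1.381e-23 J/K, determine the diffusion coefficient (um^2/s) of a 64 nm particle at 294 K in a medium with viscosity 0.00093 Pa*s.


Radius R = 64/2 = 32 nm = 3.2e-08 m
D = kB*T / (6*pi*eta*R)
D = 1.381e-23 * 294 / (6 * pi * 0.00093 * 3.2e-08)
D = 7.23781e-12 m^2/s = 7.238 um^2/s

7.238


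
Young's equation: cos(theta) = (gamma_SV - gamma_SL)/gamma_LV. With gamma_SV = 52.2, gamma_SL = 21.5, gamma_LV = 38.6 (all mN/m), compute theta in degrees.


cos(theta) = (gamma_SV - gamma_SL) / gamma_LV
cos(theta) = (52.2 - 21.5) / 38.6
cos(theta) = 0.795337
theta = arccos(0.795337) = 37.31 degrees

37.31


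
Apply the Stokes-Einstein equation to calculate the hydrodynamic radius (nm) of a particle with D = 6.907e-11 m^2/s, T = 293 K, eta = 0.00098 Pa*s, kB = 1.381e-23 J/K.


Stokes-Einstein: R = kB*T / (6*pi*eta*D)
R = 1.381e-23 * 293 / (6 * pi * 0.00098 * 6.907e-11)
R = 3.17135e-09 m = 3.17 nm

3.17


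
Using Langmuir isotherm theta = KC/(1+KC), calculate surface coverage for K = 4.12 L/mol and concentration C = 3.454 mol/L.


Langmuir isotherm: theta = K*C / (1 + K*C)
K*C = 4.12 * 3.454 = 14.23048
theta = 14.23048 / (1 + 14.23048) = 14.23048 / 15.23048
theta = 0.9343

0.9343


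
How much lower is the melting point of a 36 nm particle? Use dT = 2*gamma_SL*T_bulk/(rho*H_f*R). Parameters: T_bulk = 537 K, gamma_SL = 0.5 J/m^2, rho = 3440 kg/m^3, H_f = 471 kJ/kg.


Radius R = 36/2 = 18 nm = 1.8e-08 m
Convert H_f = 471 kJ/kg = 471000 J/kg
dT = 2 * gamma_SL * T_bulk / (rho * H_f * R)
dT = 2 * 0.5 * 537 / (3440 * 471000 * 1.8e-08)
dT = 18.4 K

18.4


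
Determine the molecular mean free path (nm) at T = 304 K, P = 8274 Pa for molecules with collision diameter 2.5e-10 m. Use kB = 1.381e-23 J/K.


Mean free path: lambda = kB*T / (sqrt(2) * pi * d^2 * P)
lambda = 1.381e-23 * 304 / (sqrt(2) * pi * (2.5e-10)^2 * 8274)
lambda = 1.82729e-06 m
lambda = 1827.29 nm

1827.29


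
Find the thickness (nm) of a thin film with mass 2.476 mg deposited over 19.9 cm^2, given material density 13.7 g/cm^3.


Convert: m = 2.476 mg = 2.4760e-06 kg, A = 19.9 cm^2 = 1.9900e-03 m^2, rho = 13.7 g/cm^3 = 13700 kg/m^3
t = m / (A * rho)
t = 2.4760e-06 / (1.9900e-03 * 13700)
t = 9.0819e-08 m = 90.8 nm

90.8


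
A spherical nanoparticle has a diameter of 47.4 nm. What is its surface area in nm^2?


Radius r = 47.4/2 = 23.7 nm
Surface area SA = 4 * pi * r^2
SA = 4 * pi * (23.7)^2
SA = 7058.4 nm^2

7058.4


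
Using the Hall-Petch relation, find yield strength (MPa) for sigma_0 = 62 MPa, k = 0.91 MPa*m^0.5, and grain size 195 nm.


d = 195 nm = 1.95e-07 m
sqrt(d) = 0.000441588
Hall-Petch contribution = k / sqrt(d) = 0.91 / 0.000441588 = 2060.7 MPa
sigma = sigma_0 + k/sqrt(d) = 62 + 2060.7 = 2122.7 MPa

2122.7


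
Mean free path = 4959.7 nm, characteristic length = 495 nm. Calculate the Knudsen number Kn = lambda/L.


Knudsen number Kn = lambda / L
Kn = 4959.7 / 495
Kn = 10.0196

10.0196


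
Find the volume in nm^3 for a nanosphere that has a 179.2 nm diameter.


Radius r = 179.2/2 = 89.6 nm
Volume V = (4/3) * pi * r^3
V = (4/3) * pi * (89.6)^3
V = 3013093.71 nm^3

3013093.71


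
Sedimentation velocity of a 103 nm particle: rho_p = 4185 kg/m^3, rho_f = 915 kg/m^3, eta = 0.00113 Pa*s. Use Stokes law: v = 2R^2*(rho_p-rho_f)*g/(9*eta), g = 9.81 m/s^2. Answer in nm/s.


Radius R = 103/2 nm = 5.15e-08 m
Density difference = 4185 - 915 = 3270 kg/m^3
v = 2 * R^2 * (rho_p - rho_f) * g / (9 * eta)
v = 2 * (5.15e-08)^2 * 3270 * 9.81 / (9 * 0.00113)
v = 1.67317e-08 m/s = 16.7317 nm/s

16.7317


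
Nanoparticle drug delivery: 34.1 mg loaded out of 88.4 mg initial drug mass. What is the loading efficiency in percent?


Drug loading efficiency = (drug loaded / drug initial) * 100
DLE = 34.1 / 88.4 * 100
DLE = 0.3857 * 100
DLE = 38.57%

38.57


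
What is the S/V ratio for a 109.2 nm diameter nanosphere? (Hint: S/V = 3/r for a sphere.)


Radius r = 109.2/2 = 54.6 nm
S/V = 3 / r = 3 / 54.6
S/V = 0.0549 nm^-1

0.0549


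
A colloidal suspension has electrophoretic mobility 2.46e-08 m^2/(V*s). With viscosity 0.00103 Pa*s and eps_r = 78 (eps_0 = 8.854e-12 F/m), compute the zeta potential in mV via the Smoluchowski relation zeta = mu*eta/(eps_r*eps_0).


Smoluchowski equation: zeta = mu * eta / (eps_r * eps_0)
zeta = 2.46e-08 * 0.00103 / (78 * 8.854e-12)
zeta = 0.036689 V = 36.69 mV

36.69


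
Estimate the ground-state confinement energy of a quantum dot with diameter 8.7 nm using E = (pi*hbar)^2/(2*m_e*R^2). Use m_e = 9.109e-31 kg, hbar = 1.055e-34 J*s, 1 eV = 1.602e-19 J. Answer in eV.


Radius R = 8.7/2 = 4.35 nm = 4.35e-09 m
E = (pi * 1.055e-34)^2 / (2 * 9.109e-31 * (4.35e-09)^2)
E(J) = 3.18658e-21
E = E(J) / 1.602e-19 = 0.0199 eV

0.0199


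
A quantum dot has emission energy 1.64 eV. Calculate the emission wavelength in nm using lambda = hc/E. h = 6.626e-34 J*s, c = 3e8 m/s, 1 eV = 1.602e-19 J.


Convert energy: E = 1.64 eV = 1.64 * 1.602e-19 = 2.62728e-19 J
lambda = h*c / E = 6.626e-34 * 3e8 / 2.62728e-19
lambda = 7.566e-07 m = 756.6 nm

756.6


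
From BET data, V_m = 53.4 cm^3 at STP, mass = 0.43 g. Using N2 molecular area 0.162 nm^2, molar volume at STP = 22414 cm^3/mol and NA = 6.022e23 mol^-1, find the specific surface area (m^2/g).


Number of moles in monolayer = V_m / 22414 = 53.4 / 22414 = 0.00238244
Number of molecules = moles * NA = 0.00238244 * 6.022e23
SA = molecules * sigma / mass
SA = (53.4 / 22414) * 6.022e23 * 0.162e-18 / 0.43
SA = 540.5 m^2/g

540.5


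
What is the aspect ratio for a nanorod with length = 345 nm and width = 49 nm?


Aspect ratio AR = length / diameter
AR = 345 / 49
AR = 7.04

7.04


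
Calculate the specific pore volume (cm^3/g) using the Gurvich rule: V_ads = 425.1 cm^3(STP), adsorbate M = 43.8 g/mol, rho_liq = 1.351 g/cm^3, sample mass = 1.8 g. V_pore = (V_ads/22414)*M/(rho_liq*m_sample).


Moles adsorbed n = V_ads / 22414 = 425.1 / 22414 = 1.896582e-02 mol
Liquid volume V_liq = n * M / rho_liq = 1.896582e-02 * 43.8 / 1.351 = 0.61488 cm^3
Specific pore volume V_pore = V_liq / m_sample = 0.61488 / 1.8
V_pore = 0.3416 cm^3/g

0.3416


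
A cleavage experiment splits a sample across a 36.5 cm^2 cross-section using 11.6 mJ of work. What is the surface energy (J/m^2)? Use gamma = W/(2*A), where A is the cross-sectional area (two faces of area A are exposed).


Convert: A = 36.5 cm^2 = 0.00365 m^2, W = 11.6 mJ = 0.0116 J
Cleaving exposes two faces of area A, so total new surface = 2*A and gamma = W / (2*A)
gamma = 0.0116 / (2 * 0.00365)
gamma = 1.589 J/m^2

1.589


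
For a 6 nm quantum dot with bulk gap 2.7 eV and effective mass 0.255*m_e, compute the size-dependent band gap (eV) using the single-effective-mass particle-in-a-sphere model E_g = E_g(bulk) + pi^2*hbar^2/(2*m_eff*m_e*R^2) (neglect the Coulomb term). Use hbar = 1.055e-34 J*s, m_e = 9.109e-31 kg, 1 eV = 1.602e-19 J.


Radius R = 6/2 nm = 3e-09 m
Confinement energy dE = pi^2 * hbar^2 / (2 * m_eff * m_e * R^2)
dE = pi^2 * (1.055e-34)^2 / (2 * 0.255 * 9.109e-31 * (3e-09)^2) J, divided by 1.602e-19 J/eV
dE = 0.164 eV
Total band gap = E_g(bulk) + dE = 2.7 + 0.164 = 2.864 eV

2.864


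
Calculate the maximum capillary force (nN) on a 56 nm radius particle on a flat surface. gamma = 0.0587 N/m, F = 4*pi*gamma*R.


Convert radius: R = 56 nm = 5.6e-08 m
F = 4 * pi * gamma * R
F = 4 * pi * 0.0587 * 5.6e-08
F = 4.13082e-08 N = 41.3082 nN

41.3082


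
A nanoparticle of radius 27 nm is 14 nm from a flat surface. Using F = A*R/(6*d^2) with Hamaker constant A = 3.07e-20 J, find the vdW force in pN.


Convert to SI: R = 27 nm = 2.7e-08 m, d = 14 nm = 1.4e-08 m
F = A * R / (6 * d^2)
F = 3.07e-20 * 2.7e-08 / (6 * (1.4e-08)^2)
F = 7.04847e-13 N = 0.705 pN

0.705


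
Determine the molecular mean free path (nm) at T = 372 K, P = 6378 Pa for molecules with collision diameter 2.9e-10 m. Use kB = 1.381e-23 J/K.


Mean free path: lambda = kB*T / (sqrt(2) * pi * d^2 * P)
lambda = 1.381e-23 * 372 / (sqrt(2) * pi * (2.9e-10)^2 * 6378)
lambda = 2.15571e-06 m
lambda = 2155.71 nm

2155.71


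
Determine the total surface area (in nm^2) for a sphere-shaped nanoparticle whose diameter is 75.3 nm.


Radius r = 75.3/2 = 37.65 nm
Surface area SA = 4 * pi * r^2
SA = 4 * pi * (37.65)^2
SA = 17813.11 nm^2

17813.11


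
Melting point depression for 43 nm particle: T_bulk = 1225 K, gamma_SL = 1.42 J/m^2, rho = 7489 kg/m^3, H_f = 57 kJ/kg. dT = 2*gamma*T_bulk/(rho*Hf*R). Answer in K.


Radius R = 43/2 = 21.5 nm = 2.15e-08 m
Convert H_f = 57 kJ/kg = 57000 J/kg
dT = 2 * gamma_SL * T_bulk / (rho * H_f * R)
dT = 2 * 1.42 * 1225 / (7489 * 57000 * 2.15e-08)
dT = 379.1 K

379.1


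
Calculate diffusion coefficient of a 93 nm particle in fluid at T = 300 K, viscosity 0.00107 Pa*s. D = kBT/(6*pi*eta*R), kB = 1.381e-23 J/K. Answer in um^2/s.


Radius R = 93/2 = 46.5 nm = 4.65e-08 m
D = kB*T / (6*pi*eta*R)
D = 1.381e-23 * 300 / (6 * pi * 0.00107 * 4.65e-08)
D = 4.41751e-12 m^2/s = 4.418 um^2/s

4.418


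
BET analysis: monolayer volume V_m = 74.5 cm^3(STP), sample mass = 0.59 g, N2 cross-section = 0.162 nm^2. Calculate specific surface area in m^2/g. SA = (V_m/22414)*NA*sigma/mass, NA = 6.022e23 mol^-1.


Number of moles in monolayer = V_m / 22414 = 74.5 / 22414 = 0.00332382
Number of molecules = moles * NA = 0.00332382 * 6.022e23
SA = molecules * sigma / mass
SA = (74.5 / 22414) * 6.022e23 * 0.162e-18 / 0.59
SA = 549.6 m^2/g

549.6


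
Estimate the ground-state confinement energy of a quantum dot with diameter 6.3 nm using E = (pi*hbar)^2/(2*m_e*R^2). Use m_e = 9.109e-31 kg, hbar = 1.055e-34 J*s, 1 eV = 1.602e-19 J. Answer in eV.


Radius R = 6.3/2 = 3.15 nm = 3.15e-09 m
E = (pi * 1.055e-34)^2 / (2 * 9.109e-31 * (3.15e-09)^2)
E(J) = 6.07691e-21
E = E(J) / 1.602e-19 = 0.0379 eV

0.0379


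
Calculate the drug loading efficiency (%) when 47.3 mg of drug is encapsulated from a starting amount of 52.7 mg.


Drug loading efficiency = (drug loaded / drug initial) * 100
DLE = 47.3 / 52.7 * 100
DLE = 0.8975 * 100
DLE = 89.75%

89.75


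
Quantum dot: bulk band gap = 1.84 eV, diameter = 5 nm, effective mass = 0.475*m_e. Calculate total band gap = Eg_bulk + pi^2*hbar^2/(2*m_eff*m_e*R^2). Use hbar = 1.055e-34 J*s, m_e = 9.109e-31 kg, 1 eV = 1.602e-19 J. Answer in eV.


Radius R = 5/2 nm = 2.5e-09 m
Confinement energy dE = pi^2 * hbar^2 / (2 * m_eff * m_e * R^2)
dE = pi^2 * (1.055e-34)^2 / (2 * 0.475 * 9.109e-31 * (2.5e-09)^2) J, divided by 1.602e-19 J/eV
dE = 0.1268 eV
Total band gap = E_g(bulk) + dE = 1.84 + 0.1268 = 1.9668 eV

1.9668


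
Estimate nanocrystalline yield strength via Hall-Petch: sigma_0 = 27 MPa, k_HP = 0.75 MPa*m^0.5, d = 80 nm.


d = 80 nm = 8e-08 m
sqrt(d) = 0.0002828427
Hall-Petch contribution = k / sqrt(d) = 0.75 / 0.0002828427 = 2651.7 MPa
sigma = sigma_0 + k/sqrt(d) = 27 + 2651.7 = 2678.7 MPa

2678.7


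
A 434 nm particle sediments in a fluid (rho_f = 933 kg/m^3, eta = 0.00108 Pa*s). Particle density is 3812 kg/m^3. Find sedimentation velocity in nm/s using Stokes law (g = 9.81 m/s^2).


Radius R = 434/2 nm = 2.17e-07 m
Density difference = 3812 - 933 = 2879 kg/m^3
v = 2 * R^2 * (rho_p - rho_f) * g / (9 * eta)
v = 2 * (2.17e-07)^2 * 2879 * 9.81 / (9 * 0.00108)
v = 2.73649e-07 m/s = 273.649 nm/s

273.649


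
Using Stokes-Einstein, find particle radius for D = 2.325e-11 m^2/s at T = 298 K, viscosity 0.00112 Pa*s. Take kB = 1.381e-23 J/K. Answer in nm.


Stokes-Einstein: R = kB*T / (6*pi*eta*D)
R = 1.381e-23 * 298 / (6 * pi * 0.00112 * 2.325e-11)
R = 8.38432e-09 m = 8.38 nm

8.38


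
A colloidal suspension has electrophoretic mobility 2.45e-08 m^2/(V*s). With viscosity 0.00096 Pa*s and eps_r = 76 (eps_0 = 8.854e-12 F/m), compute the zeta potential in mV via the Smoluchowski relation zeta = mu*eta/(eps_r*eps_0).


Smoluchowski equation: zeta = mu * eta / (eps_r * eps_0)
zeta = 2.45e-08 * 0.00096 / (76 * 8.854e-12)
zeta = 0.034953 V = 34.95 mV

34.95


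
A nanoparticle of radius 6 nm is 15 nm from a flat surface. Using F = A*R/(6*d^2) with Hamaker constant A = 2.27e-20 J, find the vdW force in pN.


Convert to SI: R = 6 nm = 6e-09 m, d = 15 nm = 1.5e-08 m
F = A * R / (6 * d^2)
F = 2.27e-20 * 6e-09 / (6 * (1.5e-08)^2)
F = 1.00889e-13 N = 0.101 pN

0.101


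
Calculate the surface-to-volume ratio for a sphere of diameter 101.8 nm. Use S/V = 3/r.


Radius r = 101.8/2 = 50.9 nm
S/V = 3 / r = 3 / 50.9
S/V = 0.0589 nm^-1

0.0589


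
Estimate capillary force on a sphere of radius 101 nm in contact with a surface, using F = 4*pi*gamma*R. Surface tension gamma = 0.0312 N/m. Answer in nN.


Convert radius: R = 101 nm = 1.01e-07 m
F = 4 * pi * gamma * R
F = 4 * pi * 0.0312 * 1.01e-07
F = 3.95991e-08 N = 39.5991 nN

39.5991


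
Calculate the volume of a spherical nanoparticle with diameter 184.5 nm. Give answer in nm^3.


Radius r = 184.5/2 = 92.25 nm
Volume V = (4/3) * pi * r^3
V = (4/3) * pi * (92.25)^3
V = 3288423.43 nm^3

3288423.43


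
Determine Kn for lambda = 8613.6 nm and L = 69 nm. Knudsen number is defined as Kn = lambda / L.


Knudsen number Kn = lambda / L
Kn = 8613.6 / 69
Kn = 124.8348

124.8348


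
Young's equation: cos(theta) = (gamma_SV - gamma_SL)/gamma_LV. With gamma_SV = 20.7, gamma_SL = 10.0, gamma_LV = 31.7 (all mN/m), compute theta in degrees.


cos(theta) = (gamma_SV - gamma_SL) / gamma_LV
cos(theta) = (20.7 - 10.0) / 31.7
cos(theta) = 0.337539
theta = arccos(0.337539) = 70.27 degrees

70.27


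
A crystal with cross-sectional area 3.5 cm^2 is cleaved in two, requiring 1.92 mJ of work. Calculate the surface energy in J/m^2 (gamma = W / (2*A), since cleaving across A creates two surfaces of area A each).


Convert: A = 3.5 cm^2 = 0.00035 m^2, W = 1.92 mJ = 0.00192 J
Cleaving exposes two faces of area A, so total new surface = 2*A and gamma = W / (2*A)
gamma = 0.00192 / (2 * 0.00035)
gamma = 2.743 J/m^2

2.743


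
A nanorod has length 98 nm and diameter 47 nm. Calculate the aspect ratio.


Aspect ratio AR = length / diameter
AR = 98 / 47
AR = 2.09

2.09


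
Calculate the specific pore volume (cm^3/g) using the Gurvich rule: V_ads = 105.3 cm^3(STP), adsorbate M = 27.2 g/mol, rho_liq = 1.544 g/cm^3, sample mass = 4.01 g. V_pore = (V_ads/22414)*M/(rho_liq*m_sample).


Moles adsorbed n = V_ads / 22414 = 105.3 / 22414 = 4.697957e-03 mol
Liquid volume V_liq = n * M / rho_liq = 4.697957e-03 * 27.2 / 1.544 = 0.08276 cm^3
Specific pore volume V_pore = V_liq / m_sample = 0.08276 / 4.01
V_pore = 0.0206 cm^3/g

0.0206


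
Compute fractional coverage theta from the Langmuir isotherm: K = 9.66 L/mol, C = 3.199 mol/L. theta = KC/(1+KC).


Langmuir isotherm: theta = K*C / (1 + K*C)
K*C = 9.66 * 3.199 = 30.90234
theta = 30.90234 / (1 + 30.90234) = 30.90234 / 31.90234
theta = 0.9687

0.9687


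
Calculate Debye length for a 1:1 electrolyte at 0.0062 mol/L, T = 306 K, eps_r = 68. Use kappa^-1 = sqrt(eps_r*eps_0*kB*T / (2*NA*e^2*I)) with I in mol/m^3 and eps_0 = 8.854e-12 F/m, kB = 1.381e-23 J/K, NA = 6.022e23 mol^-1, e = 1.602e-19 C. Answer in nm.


Ionic strength I = 0.0062 * 1^2 * 1000 = 6.2 mol/m^3
kappa^-1 = sqrt(68 * 8.854e-12 * 1.381e-23 * 306 / (2 * 6.022e23 * (1.602e-19)^2 * 6.2))
kappa^-1 = 3.644 nm

3.644


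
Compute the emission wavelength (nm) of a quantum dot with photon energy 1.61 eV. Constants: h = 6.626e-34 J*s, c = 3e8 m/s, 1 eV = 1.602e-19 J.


Convert energy: E = 1.61 eV = 1.61 * 1.602e-19 = 2.57922e-19 J
lambda = h*c / E = 6.626e-34 * 3e8 / 2.57922e-19
lambda = 7.70698e-07 m = 770.7 nm

770.7


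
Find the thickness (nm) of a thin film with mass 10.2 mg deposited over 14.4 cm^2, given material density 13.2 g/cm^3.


Convert: m = 10.2 mg = 1.0200e-05 kg, A = 14.4 cm^2 = 1.4400e-03 m^2, rho = 13.2 g/cm^3 = 13200 kg/m^3
t = m / (A * rho)
t = 1.0200e-05 / (1.4400e-03 * 13200)
t = 5.3662e-07 m = 536.6 nm

536.6


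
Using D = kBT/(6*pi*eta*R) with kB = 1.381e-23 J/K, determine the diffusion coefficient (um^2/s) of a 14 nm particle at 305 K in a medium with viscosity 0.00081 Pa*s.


Radius R = 14/2 = 7 nm = 7e-09 m
D = kB*T / (6*pi*eta*R)
D = 1.381e-23 * 305 / (6 * pi * 0.00081 * 7e-09)
D = 3.94103e-11 m^2/s = 39.41 um^2/s

39.41


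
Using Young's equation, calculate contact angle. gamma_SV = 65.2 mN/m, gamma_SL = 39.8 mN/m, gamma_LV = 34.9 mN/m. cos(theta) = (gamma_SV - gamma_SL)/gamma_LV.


cos(theta) = (gamma_SV - gamma_SL) / gamma_LV
cos(theta) = (65.2 - 39.8) / 34.9
cos(theta) = 0.727794
theta = arccos(0.727794) = 43.3 degrees

43.3


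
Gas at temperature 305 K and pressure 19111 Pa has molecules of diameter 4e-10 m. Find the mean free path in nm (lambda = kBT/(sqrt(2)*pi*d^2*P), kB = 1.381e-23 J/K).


Mean free path: lambda = kB*T / (sqrt(2) * pi * d^2 * P)
lambda = 1.381e-23 * 305 / (sqrt(2) * pi * (4e-10)^2 * 19111)
lambda = 3.10045e-07 m
lambda = 310.05 nm

310.05


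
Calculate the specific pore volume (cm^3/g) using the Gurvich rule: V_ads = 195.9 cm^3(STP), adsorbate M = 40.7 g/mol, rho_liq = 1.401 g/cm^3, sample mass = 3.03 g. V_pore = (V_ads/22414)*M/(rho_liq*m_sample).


Moles adsorbed n = V_ads / 22414 = 195.9 / 22414 = 8.740073e-03 mol
Liquid volume V_liq = n * M / rho_liq = 8.740073e-03 * 40.7 / 1.401 = 0.25391 cm^3
Specific pore volume V_pore = V_liq / m_sample = 0.25391 / 3.03
V_pore = 0.0838 cm^3/g

0.0838


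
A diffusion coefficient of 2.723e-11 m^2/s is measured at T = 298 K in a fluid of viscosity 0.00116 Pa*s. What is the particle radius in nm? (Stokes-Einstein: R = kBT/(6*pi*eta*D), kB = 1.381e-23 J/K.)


Stokes-Einstein: R = kB*T / (6*pi*eta*D)
R = 1.381e-23 * 298 / (6 * pi * 0.00116 * 2.723e-11)
R = 6.91199e-09 m = 6.91 nm

6.91


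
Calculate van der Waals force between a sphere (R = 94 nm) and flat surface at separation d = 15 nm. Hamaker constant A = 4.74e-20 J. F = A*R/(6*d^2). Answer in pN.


Convert to SI: R = 94 nm = 9.4e-08 m, d = 15 nm = 1.5e-08 m
F = A * R / (6 * d^2)
F = 4.74e-20 * 9.4e-08 / (6 * (1.5e-08)^2)
F = 3.30044e-12 N = 3.3 pN

3.3


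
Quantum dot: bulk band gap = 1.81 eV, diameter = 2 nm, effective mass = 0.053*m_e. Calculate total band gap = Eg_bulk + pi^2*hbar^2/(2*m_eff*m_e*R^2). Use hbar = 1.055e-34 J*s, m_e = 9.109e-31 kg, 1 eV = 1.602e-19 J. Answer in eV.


Radius R = 2/2 nm = 1e-09 m
Confinement energy dE = pi^2 * hbar^2 / (2 * m_eff * m_e * R^2)
dE = pi^2 * (1.055e-34)^2 / (2 * 0.053 * 9.109e-31 * (1e-09)^2) J, divided by 1.602e-19 J/eV
dE = 7.1018 eV
Total band gap = E_g(bulk) + dE = 1.81 + 7.1018 = 8.9118 eV

8.9118


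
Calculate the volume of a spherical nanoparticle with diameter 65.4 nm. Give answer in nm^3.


Radius r = 65.4/2 = 32.7 nm
Volume V = (4/3) * pi * r^3
V = (4/3) * pi * (32.7)^3
V = 146464.33 nm^3

146464.33


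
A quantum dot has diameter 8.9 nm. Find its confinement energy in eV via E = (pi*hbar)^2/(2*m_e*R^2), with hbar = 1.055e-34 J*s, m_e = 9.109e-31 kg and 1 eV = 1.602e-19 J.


Radius R = 8.9/2 = 4.45 nm = 4.45e-09 m
E = (pi * 1.055e-34)^2 / (2 * 9.109e-31 * (4.45e-09)^2)
E(J) = 3.04498e-21
E = E(J) / 1.602e-19 = 0.019 eV

0.019


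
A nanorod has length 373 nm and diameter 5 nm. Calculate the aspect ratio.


Aspect ratio AR = length / diameter
AR = 373 / 5
AR = 74.6

74.6


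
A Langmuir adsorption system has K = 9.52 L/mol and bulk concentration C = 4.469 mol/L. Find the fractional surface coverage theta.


Langmuir isotherm: theta = K*C / (1 + K*C)
K*C = 9.52 * 4.469 = 42.54488
theta = 42.54488 / (1 + 42.54488) = 42.54488 / 43.54488
theta = 0.977

0.977


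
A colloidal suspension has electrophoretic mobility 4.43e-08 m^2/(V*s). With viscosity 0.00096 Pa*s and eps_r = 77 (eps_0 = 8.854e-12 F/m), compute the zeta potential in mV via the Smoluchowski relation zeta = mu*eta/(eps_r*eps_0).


Smoluchowski equation: zeta = mu * eta / (eps_r * eps_0)
zeta = 4.43e-08 * 0.00096 / (77 * 8.854e-12)
zeta = 0.06238 V = 62.38 mV

62.38


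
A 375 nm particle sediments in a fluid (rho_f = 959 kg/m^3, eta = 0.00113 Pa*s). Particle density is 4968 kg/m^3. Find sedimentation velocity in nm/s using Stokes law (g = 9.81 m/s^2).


Radius R = 375/2 nm = 1.875e-07 m
Density difference = 4968 - 959 = 4009 kg/m^3
v = 2 * R^2 * (rho_p - rho_f) * g / (9 * eta)
v = 2 * (1.875e-07)^2 * 4009 * 9.81 / (9 * 0.00113)
v = 2.71905e-07 m/s = 271.9047 nm/s

271.9047


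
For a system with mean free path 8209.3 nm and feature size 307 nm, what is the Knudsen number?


Knudsen number Kn = lambda / L
Kn = 8209.3 / 307
Kn = 26.7404

26.7404


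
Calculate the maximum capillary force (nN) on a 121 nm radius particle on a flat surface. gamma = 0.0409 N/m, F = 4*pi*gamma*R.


Convert radius: R = 121 nm = 1.21e-07 m
F = 4 * pi * gamma * R
F = 4 * pi * 0.0409 * 1.21e-07
F = 6.21897e-08 N = 62.1897 nN

62.1897


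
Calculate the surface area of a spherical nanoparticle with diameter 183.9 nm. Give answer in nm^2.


Radius r = 183.9/2 = 91.95 nm
Surface area SA = 4 * pi * r^2
SA = 4 * pi * (91.95)^2
SA = 106246.18 nm^2

106246.18


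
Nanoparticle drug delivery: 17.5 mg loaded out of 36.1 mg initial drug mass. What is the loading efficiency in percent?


Drug loading efficiency = (drug loaded / drug initial) * 100
DLE = 17.5 / 36.1 * 100
DLE = 0.4848 * 100
DLE = 48.48%

48.48


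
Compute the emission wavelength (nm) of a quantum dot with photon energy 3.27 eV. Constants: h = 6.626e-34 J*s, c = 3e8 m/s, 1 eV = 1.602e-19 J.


Convert energy: E = 3.27 eV = 3.27 * 1.602e-19 = 5.23854e-19 J
lambda = h*c / E = 6.626e-34 * 3e8 / 5.23854e-19
lambda = 3.79457e-07 m = 379.5 nm

379.5


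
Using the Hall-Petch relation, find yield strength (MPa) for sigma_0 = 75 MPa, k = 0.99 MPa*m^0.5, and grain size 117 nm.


d = 117 nm = 1.17e-07 m
sqrt(d) = 0.0003420526
Hall-Petch contribution = k / sqrt(d) = 0.99 / 0.0003420526 = 2894.3 MPa
sigma = sigma_0 + k/sqrt(d) = 75 + 2894.3 = 2969.3 MPa

2969.3


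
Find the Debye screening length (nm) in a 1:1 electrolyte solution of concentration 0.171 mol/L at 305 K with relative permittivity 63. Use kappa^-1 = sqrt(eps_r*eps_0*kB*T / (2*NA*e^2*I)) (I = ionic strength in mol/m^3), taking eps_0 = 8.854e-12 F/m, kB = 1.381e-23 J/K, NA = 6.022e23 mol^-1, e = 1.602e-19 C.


Ionic strength I = 0.171 * 1^2 * 1000 = 171 mol/m^3
kappa^-1 = sqrt(63 * 8.854e-12 * 1.381e-23 * 305 / (2 * 6.022e23 * (1.602e-19)^2 * 171))
kappa^-1 = 0.667 nm

0.667


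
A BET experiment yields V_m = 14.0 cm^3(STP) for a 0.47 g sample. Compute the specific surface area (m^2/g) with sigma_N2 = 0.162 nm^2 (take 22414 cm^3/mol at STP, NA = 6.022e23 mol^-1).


Number of moles in monolayer = V_m / 22414 = 14.0 / 22414 = 0.00062461
Number of molecules = moles * NA = 0.00062461 * 6.022e23
SA = molecules * sigma / mass
SA = (14.0 / 22414) * 6.022e23 * 0.162e-18 / 0.47
SA = 129.6 m^2/g

129.6


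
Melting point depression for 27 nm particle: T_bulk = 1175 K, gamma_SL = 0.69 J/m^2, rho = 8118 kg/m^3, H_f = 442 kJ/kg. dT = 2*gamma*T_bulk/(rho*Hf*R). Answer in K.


Radius R = 27/2 = 13.5 nm = 1.35e-08 m
Convert H_f = 442 kJ/kg = 442000 J/kg
dT = 2 * gamma_SL * T_bulk / (rho * H_f * R)
dT = 2 * 0.69 * 1175 / (8118 * 442000 * 1.35e-08)
dT = 33.5 K

33.5


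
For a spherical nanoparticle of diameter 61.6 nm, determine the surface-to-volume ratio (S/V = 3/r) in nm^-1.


Radius r = 61.6/2 = 30.8 nm
S/V = 3 / r = 3 / 30.8
S/V = 0.0974 nm^-1

0.0974


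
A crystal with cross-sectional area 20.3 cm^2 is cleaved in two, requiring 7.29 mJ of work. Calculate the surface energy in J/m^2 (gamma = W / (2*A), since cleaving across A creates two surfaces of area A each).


Convert: A = 20.3 cm^2 = 0.00203 m^2, W = 7.29 mJ = 0.00729 J
Cleaving exposes two faces of area A, so total new surface = 2*A and gamma = W / (2*A)
gamma = 0.00729 / (2 * 0.00203)
gamma = 1.796 J/m^2

1.796


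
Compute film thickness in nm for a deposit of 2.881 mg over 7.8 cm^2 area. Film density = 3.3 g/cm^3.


Convert: m = 2.881 mg = 2.8810e-06 kg, A = 7.8 cm^2 = 7.8000e-04 m^2, rho = 3.3 g/cm^3 = 3300 kg/m^3
t = m / (A * rho)
t = 2.8810e-06 / (7.8000e-04 * 3300)
t = 1.1193e-06 m = 1119.3 nm

1119.3


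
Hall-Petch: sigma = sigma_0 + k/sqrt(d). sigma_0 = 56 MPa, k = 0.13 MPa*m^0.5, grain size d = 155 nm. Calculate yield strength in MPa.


d = 155 nm = 1.55e-07 m
sqrt(d) = 0.0003937004
Hall-Petch contribution = k / sqrt(d) = 0.13 / 0.0003937004 = 330.2 MPa
sigma = sigma_0 + k/sqrt(d) = 56 + 330.2 = 386.2 MPa

386.2


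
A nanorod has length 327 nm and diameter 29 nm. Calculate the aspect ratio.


Aspect ratio AR = length / diameter
AR = 327 / 29
AR = 11.28

11.28


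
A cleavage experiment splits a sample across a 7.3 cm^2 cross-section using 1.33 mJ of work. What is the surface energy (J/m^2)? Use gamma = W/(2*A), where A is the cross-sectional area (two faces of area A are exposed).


Convert: A = 7.3 cm^2 = 0.00073 m^2, W = 1.33 mJ = 0.00133 J
Cleaving exposes two faces of area A, so total new surface = 2*A and gamma = W / (2*A)
gamma = 0.00133 / (2 * 0.00073)
gamma = 0.911 J/m^2

0.911


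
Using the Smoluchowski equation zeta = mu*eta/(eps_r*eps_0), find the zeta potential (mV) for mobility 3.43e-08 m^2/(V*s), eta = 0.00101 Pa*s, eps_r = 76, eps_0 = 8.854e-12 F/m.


Smoluchowski equation: zeta = mu * eta / (eps_r * eps_0)
zeta = 3.43e-08 * 0.00101 / (76 * 8.854e-12)
zeta = 0.051483 V = 51.48 mV

51.48


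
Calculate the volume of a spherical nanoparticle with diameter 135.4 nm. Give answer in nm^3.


Radius r = 135.4/2 = 67.7 nm
Volume V = (4/3) * pi * r^3
V = (4/3) * pi * (67.7)^3
V = 1299734.41 nm^3

1299734.41


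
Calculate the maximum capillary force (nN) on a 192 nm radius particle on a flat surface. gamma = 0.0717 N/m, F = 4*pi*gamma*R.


Convert radius: R = 192 nm = 1.92e-07 m
F = 4 * pi * gamma * R
F = 4 * pi * 0.0717 * 1.92e-07
F = 1.72994e-07 N = 172.9937 nN

172.9937


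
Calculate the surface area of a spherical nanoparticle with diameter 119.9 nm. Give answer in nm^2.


Radius r = 119.9/2 = 59.95 nm
Surface area SA = 4 * pi * r^2
SA = 4 * pi * (59.95)^2
SA = 45163.57 nm^2

45163.57


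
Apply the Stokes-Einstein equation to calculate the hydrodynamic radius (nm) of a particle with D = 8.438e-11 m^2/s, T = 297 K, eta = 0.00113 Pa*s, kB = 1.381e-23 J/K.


Stokes-Einstein: R = kB*T / (6*pi*eta*D)
R = 1.381e-23 * 297 / (6 * pi * 0.00113 * 8.438e-11)
R = 2.28208e-09 m = 2.28 nm

2.28


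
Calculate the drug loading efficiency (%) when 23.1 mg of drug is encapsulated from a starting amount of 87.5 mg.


Drug loading efficiency = (drug loaded / drug initial) * 100
DLE = 23.1 / 87.5 * 100
DLE = 0.264 * 100
DLE = 26.4%

26.4


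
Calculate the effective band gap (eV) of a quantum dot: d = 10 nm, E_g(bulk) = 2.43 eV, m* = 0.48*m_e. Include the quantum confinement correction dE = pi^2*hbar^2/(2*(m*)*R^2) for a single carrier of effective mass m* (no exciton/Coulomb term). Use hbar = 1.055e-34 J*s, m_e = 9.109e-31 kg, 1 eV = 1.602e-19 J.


Radius R = 10/2 nm = 5e-09 m
Confinement energy dE = pi^2 * hbar^2 / (2 * m_eff * m_e * R^2)
dE = pi^2 * (1.055e-34)^2 / (2 * 0.48 * 9.109e-31 * (5e-09)^2) J, divided by 1.602e-19 J/eV
dE = 0.0314 eV
Total band gap = E_g(bulk) + dE = 2.43 + 0.0314 = 2.4614 eV

2.4614


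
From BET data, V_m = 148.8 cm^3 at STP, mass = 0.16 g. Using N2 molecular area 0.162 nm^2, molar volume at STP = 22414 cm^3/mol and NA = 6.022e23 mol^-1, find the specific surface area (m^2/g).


Number of moles in monolayer = V_m / 22414 = 148.8 / 22414 = 0.00663871
Number of molecules = moles * NA = 0.00663871 * 6.022e23
SA = molecules * sigma / mass
SA = (148.8 / 22414) * 6.022e23 * 0.162e-18 / 0.16
SA = 4047.8 m^2/g

4047.8


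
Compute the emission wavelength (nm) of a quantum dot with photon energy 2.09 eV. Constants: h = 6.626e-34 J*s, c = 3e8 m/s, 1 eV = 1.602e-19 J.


Convert energy: E = 2.09 eV = 2.09 * 1.602e-19 = 3.34818e-19 J
lambda = h*c / E = 6.626e-34 * 3e8 / 3.34818e-19
lambda = 5.93696e-07 m = 593.7 nm

593.7


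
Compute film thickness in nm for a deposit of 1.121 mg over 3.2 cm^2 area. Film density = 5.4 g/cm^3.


Convert: m = 1.121 mg = 1.1210e-06 kg, A = 3.2 cm^2 = 3.2000e-04 m^2, rho = 5.4 g/cm^3 = 5400 kg/m^3
t = m / (A * rho)
t = 1.1210e-06 / (3.2000e-04 * 5400)
t = 6.4873e-07 m = 648.7 nm

648.7


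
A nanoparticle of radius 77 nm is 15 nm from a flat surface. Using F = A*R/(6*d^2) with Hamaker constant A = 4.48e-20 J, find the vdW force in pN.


Convert to SI: R = 77 nm = 7.7e-08 m, d = 15 nm = 1.5e-08 m
F = A * R / (6 * d^2)
F = 4.48e-20 * 7.7e-08 / (6 * (1.5e-08)^2)
F = 2.55526e-12 N = 2.555 pN

2.555


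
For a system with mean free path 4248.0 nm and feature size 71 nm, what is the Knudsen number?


Knudsen number Kn = lambda / L
Kn = 4248.0 / 71
Kn = 59.831

59.831


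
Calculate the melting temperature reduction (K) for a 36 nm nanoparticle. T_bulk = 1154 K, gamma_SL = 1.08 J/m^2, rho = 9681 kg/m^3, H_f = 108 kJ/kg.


Radius R = 36/2 = 18 nm = 1.8e-08 m
Convert H_f = 108 kJ/kg = 108000 J/kg
dT = 2 * gamma_SL * T_bulk / (rho * H_f * R)
dT = 2 * 1.08 * 1154 / (9681 * 108000 * 1.8e-08)
dT = 132.4 K

132.4


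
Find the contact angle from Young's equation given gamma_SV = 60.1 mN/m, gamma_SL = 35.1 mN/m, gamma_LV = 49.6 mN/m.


cos(theta) = (gamma_SV - gamma_SL) / gamma_LV
cos(theta) = (60.1 - 35.1) / 49.6
cos(theta) = 0.504032
theta = arccos(0.504032) = 59.73 degrees

59.73


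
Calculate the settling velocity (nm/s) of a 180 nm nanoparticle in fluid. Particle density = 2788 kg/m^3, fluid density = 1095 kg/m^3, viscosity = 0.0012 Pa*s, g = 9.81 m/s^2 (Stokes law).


Radius R = 180/2 nm = 9e-08 m
Density difference = 2788 - 1095 = 1693 kg/m^3
v = 2 * R^2 * (rho_p - rho_f) * g / (9 * eta)
v = 2 * (9e-08)^2 * 1693 * 9.81 / (9 * 0.0012)
v = 2.49125e-08 m/s = 24.9125 nm/s

24.9125


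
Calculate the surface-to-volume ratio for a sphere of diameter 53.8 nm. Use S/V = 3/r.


Radius r = 53.8/2 = 26.9 nm
S/V = 3 / r = 3 / 26.9
S/V = 0.1115 nm^-1

0.1115


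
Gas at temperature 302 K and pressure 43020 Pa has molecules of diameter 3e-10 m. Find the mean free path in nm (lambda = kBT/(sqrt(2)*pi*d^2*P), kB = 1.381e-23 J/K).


Mean free path: lambda = kB*T / (sqrt(2) * pi * d^2 * P)
lambda = 1.381e-23 * 302 / (sqrt(2) * pi * (3e-10)^2 * 43020)
lambda = 2.4245e-07 m
lambda = 242.45 nm

242.45
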